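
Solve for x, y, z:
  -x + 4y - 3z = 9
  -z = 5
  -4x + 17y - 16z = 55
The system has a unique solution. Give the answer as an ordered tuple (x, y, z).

Form the augmented matrix and row-reduce:
  [ -1   4   -3  |   9 ]
  [  0   0   -1  |   5 ]
  [ -4  17  -16  |  55 ]
Multiply r1 by -1.
  [  1  -4    3  |  -9 ]
  [  0   0   -1  |   5 ]
  [ -4  17  -16  |  55 ]
Add 4 times r1 to r3.
  [ 1  -4   3  |  -9 ]
  [ 0   0  -1  |   5 ]
  [ 0   1  -4  |  19 ]
Swap r2 and r3.
  [ 1  -4   3  |  -9 ]
  [ 0   1  -4  |  19 ]
  [ 0   0  -1  |   5 ]
Multiply r3 by -1.
  [ 1  -4   3  |  -9 ]
  [ 0   1  -4  |  19 ]
  [ 0   0   1  |  -5 ]
Add 4 times r3 to r2.
  [ 1  -4  3  |  -9 ]
  [ 0   1  0  |  -1 ]
  [ 0   0  1  |  -5 ]
Subtract 3 times r3 from r1.
  [ 1  -4  0  |   6 ]
  [ 0   1  0  |  -1 ]
  [ 0   0  1  |  -5 ]
Add 4 times r2 to r1.
  [ 1  0  0  |   2 ]
  [ 0  1  0  |  -1 ]
  [ 0  0  1  |  -5 ]
Reading off the last column: x = 2, y = -1, z = -5.

(2, -1, -5)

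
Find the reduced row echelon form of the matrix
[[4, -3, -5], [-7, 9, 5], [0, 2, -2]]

[[1, 0, -2], [0, 1, -1], [0, 0, 0]]

R1 ← 1/4·R1
  [  1  -3/4  -5/4 ]
  [ -7     9     5 ]
  [  0     2    -2 ]
R2 ← R2 + 7·R1
  [ 1  -3/4   -5/4 ]
  [ 0  15/4  -15/4 ]
  [ 0     2     -2 ]
R2 ← 4/15·R2
  [ 1  -3/4  -5/4 ]
  [ 0     1    -1 ]
  [ 0     2    -2 ]
R3 ← R3 − 2·R2
  [ 1  -3/4  -5/4 ]
  [ 0     1    -1 ]
  [ 0     0     0 ]
R1 ← R1 + 3/4·R2
  [ 1  0  -2 ]
  [ 0  1  -1 ]
  [ 0  0   0 ]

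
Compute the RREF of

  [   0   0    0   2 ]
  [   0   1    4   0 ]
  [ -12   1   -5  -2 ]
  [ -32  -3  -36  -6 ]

[[1, 0, 3/4, 0], [0, 1, 4, 0], [0, 0, 0, 1], [0, 0, 0, 0]]

r1 <-> r3
  [ -12   1   -5  -2 ]
  [   0   1    4   0 ]
  [   0   0    0   2 ]
  [ -32  -3  -36  -6 ]
r1 ← -1/12·r1
  [   1  -1/12  5/12  1/6 ]
  [   0      1     4    0 ]
  [   0      0     0    2 ]
  [ -32     -3   -36   -6 ]
r4 ← r4 + 32·r1
  [ 1  -1/12   5/12   1/6 ]
  [ 0      1      4     0 ]
  [ 0      0      0     2 ]
  [ 0  -17/3  -68/3  -2/3 ]
r4 ← r4 + 17/3·r2
  [ 1  -1/12  5/12   1/6 ]
  [ 0      1     4     0 ]
  [ 0      0     0     2 ]
  [ 0      0     0  -2/3 ]
r3 ← 1/2·r3
  [ 1  -1/12  5/12   1/6 ]
  [ 0      1     4     0 ]
  [ 0      0     0     1 ]
  [ 0      0     0  -2/3 ]
r4 ← r4 + 2/3·r3
  [ 1  -1/12  5/12  1/6 ]
  [ 0      1     4    0 ]
  [ 0      0     0    1 ]
  [ 0      0     0    0 ]
r1 ← r1 − 1/6·r3
  [ 1  -1/12  5/12  0 ]
  [ 0      1     4  0 ]
  [ 0      0     0  1 ]
  [ 0      0     0  0 ]
r1 ← r1 + 1/12·r2
  [ 1  0  3/4  0 ]
  [ 0  1    4  0 ]
  [ 0  0    0  1 ]
  [ 0  0    0  0 ]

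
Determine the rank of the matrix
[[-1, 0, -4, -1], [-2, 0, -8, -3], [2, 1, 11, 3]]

rank = 3

ρ1 → -1·ρ1
ρ2 → ρ2 + 2·ρ1
ρ3 → ρ3 − 2·ρ1
ρ2 ↔ ρ3
ρ3 → -1·ρ3
ρ2 → ρ2 − ρ3
ρ1 → ρ1 − ρ3
The reduced form has 3 nonzero rows.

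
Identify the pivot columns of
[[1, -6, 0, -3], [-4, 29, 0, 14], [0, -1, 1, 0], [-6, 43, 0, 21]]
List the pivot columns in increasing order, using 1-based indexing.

1, 2, 3, 4

ρ2 -> ρ2 + 4·ρ1
  [  1  -6  0  -3 ]
  [  0   5  0   2 ]
  [  0  -1  1   0 ]
  [ -6  43  0  21 ]
ρ4 -> ρ4 + 6·ρ1
  [ 1  -6  0  -3 ]
  [ 0   5  0   2 ]
  [ 0  -1  1   0 ]
  [ 0   7  0   3 ]
ρ2 -> 1/5·ρ2
  [ 1  -6  0   -3 ]
  [ 0   1  0  2/5 ]
  [ 0  -1  1    0 ]
  [ 0   7  0    3 ]
ρ3 -> ρ3 + ρ2
  [ 1  -6  0   -3 ]
  [ 0   1  0  2/5 ]
  [ 0   0  1  2/5 ]
  [ 0   7  0    3 ]
ρ4 -> ρ4 − 7·ρ2
  [ 1  -6  0   -3 ]
  [ 0   1  0  2/5 ]
  [ 0   0  1  2/5 ]
  [ 0   0  0  1/5 ]
ρ4 -> 5·ρ4
  [ 1  -6  0   -3 ]
  [ 0   1  0  2/5 ]
  [ 0   0  1  2/5 ]
  [ 0   0  0    1 ]
ρ3 -> ρ3 − 2/5·ρ4
  [ 1  -6  0   -3 ]
  [ 0   1  0  2/5 ]
  [ 0   0  1    0 ]
  [ 0   0  0    1 ]
ρ2 -> ρ2 − 2/5·ρ4
  [ 1  -6  0  -3 ]
  [ 0   1  0   0 ]
  [ 0   0  1   0 ]
  [ 0   0  0   1 ]
ρ1 -> ρ1 + 3·ρ4
  [ 1  -6  0  0 ]
  [ 0   1  0  0 ]
  [ 0   0  1  0 ]
  [ 0   0  0  1 ]
ρ1 -> ρ1 + 6·ρ2
  [ 1  0  0  0 ]
  [ 0  1  0  0 ]
  [ 0  0  1  0 ]
  [ 0  0  0  1 ]
Pivot columns are the columns containing a leading 1.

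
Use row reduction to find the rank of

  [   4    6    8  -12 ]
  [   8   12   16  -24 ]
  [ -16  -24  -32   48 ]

rank = 1

R1 -> 1/4·R1
  [   1  3/2    2   -3 ]
  [   8   12   16  -24 ]
  [ -16  -24  -32   48 ]
R2 -> R2 − 8·R1
  [   1  3/2    2  -3 ]
  [   0    0    0   0 ]
  [ -16  -24  -32  48 ]
R3 -> R3 + 16·R1
  [ 1  3/2  2  -3 ]
  [ 0    0  0   0 ]
  [ 0    0  0   0 ]
The reduced form has 1 nonzero row.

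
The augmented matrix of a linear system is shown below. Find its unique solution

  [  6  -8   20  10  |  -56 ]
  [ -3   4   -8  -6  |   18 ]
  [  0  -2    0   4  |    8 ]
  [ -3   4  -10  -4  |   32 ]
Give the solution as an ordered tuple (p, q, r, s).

(-2/3, 4, -3, 4)

ρ1 := 1/6·ρ1
  [  1  -4/3  10/3  5/3  |  -28/3 ]
  [ -3     4    -8   -6  |     18 ]
  [  0    -2     0    4  |      8 ]
  [ -3     4   -10   -4  |     32 ]
ρ2 := ρ2 + 3·ρ1
  [  1  -4/3  10/3  5/3  |  -28/3 ]
  [  0     0     2   -1  |    -10 ]
  [  0    -2     0    4  |      8 ]
  [ -3     4   -10   -4  |     32 ]
ρ4 := ρ4 + 3·ρ1
  [ 1  -4/3  10/3  5/3  |  -28/3 ]
  [ 0     0     2   -1  |    -10 ]
  [ 0    -2     0    4  |      8 ]
  [ 0     0     0    1  |      4 ]
ρ2 <=> ρ3
  [ 1  -4/3  10/3  5/3  |  -28/3 ]
  [ 0    -2     0    4  |      8 ]
  [ 0     0     2   -1  |    -10 ]
  [ 0     0     0    1  |      4 ]
ρ2 := -1/2·ρ2
  [ 1  -4/3  10/3  5/3  |  -28/3 ]
  [ 0     1     0   -2  |     -4 ]
  [ 0     0     2   -1  |    -10 ]
  [ 0     0     0    1  |      4 ]
ρ3 := 1/2·ρ3
  [ 1  -4/3  10/3   5/3  |  -28/3 ]
  [ 0     1     0    -2  |     -4 ]
  [ 0     0     1  -1/2  |     -5 ]
  [ 0     0     0     1  |      4 ]
ρ3 := ρ3 + 1/2·ρ4
  [ 1  -4/3  10/3  5/3  |  -28/3 ]
  [ 0     1     0   -2  |     -4 ]
  [ 0     0     1    0  |     -3 ]
  [ 0     0     0    1  |      4 ]
ρ2 := ρ2 + 2·ρ4
  [ 1  -4/3  10/3  5/3  |  -28/3 ]
  [ 0     1     0    0  |      4 ]
  [ 0     0     1    0  |     -3 ]
  [ 0     0     0    1  |      4 ]
ρ1 := ρ1 − 5/3·ρ4
  [ 1  -4/3  10/3  0  |  -16 ]
  [ 0     1     0  0  |    4 ]
  [ 0     0     1  0  |   -3 ]
  [ 0     0     0  1  |    4 ]
ρ1 := ρ1 − 10/3·ρ3
  [ 1  -4/3  0  0  |  -6 ]
  [ 0     1  0  0  |   4 ]
  [ 0     0  1  0  |  -3 ]
  [ 0     0  0  1  |   4 ]
ρ1 := ρ1 + 4/3·ρ2
  [ 1  0  0  0  |  -2/3 ]
  [ 0  1  0  0  |     4 ]
  [ 0  0  1  0  |    -3 ]
  [ 0  0  0  1  |     4 ]
Reading off the last column: p = -2/3, q = 4, r = -3, s = 4.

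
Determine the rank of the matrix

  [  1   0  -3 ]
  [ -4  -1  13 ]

R2 → R2 + 4·R1
  [ 1   0  -3 ]
  [ 0  -1   1 ]
R2 → -1·R2
  [ 1  0  -3 ]
  [ 0  1  -1 ]
The reduced form has 2 nonzero rows.

rank = 2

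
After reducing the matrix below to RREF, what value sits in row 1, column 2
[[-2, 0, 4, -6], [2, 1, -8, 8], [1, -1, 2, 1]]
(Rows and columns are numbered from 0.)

R1 → -1/2·R1
  [ 1   0  -2  3 ]
  [ 2   1  -8  8 ]
  [ 1  -1   2  1 ]
R2 → R2 − 2·R1
  [ 1   0  -2  3 ]
  [ 0   1  -4  2 ]
  [ 1  -1   2  1 ]
R3 → R3 − R1
  [ 1   0  -2   3 ]
  [ 0   1  -4   2 ]
  [ 0  -1   4  -2 ]
R3 → R3 + R2
  [ 1  0  -2  3 ]
  [ 0  1  -4  2 ]
  [ 0  0   0  0 ]

-4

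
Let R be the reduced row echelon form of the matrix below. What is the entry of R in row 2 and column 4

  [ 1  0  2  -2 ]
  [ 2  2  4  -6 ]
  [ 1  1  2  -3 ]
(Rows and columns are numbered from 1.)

-1

r2 -> r2 − 2·r1
  [ 1  0  2  -2 ]
  [ 0  2  0  -2 ]
  [ 1  1  2  -3 ]
r3 -> r3 − r1
  [ 1  0  2  -2 ]
  [ 0  2  0  -2 ]
  [ 0  1  0  -1 ]
r2 -> 1/2·r2
  [ 1  0  2  -2 ]
  [ 0  1  0  -1 ]
  [ 0  1  0  -1 ]
r3 -> r3 − r2
  [ 1  0  2  -2 ]
  [ 0  1  0  -1 ]
  [ 0  0  0   0 ]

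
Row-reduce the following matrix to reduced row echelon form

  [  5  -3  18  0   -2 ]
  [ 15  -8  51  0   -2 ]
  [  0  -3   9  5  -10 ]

[[1, 0, 9/5, 0, 2], [0, 1, -3, 0, 4], [0, 0, 0, 1, 2/5]]

ρ1 := 1/5·ρ1
  [  1  -3/5  18/5  0  -2/5 ]
  [ 15    -8    51  0    -2 ]
  [  0    -3     9  5   -10 ]
ρ2 := ρ2 − 15·ρ1
  [ 1  -3/5  18/5  0  -2/5 ]
  [ 0     1    -3  0     4 ]
  [ 0    -3     9  5   -10 ]
ρ3 := ρ3 + 3·ρ2
  [ 1  -3/5  18/5  0  -2/5 ]
  [ 0     1    -3  0     4 ]
  [ 0     0     0  5     2 ]
ρ3 := 1/5·ρ3
  [ 1  -3/5  18/5  0  -2/5 ]
  [ 0     1    -3  0     4 ]
  [ 0     0     0  1   2/5 ]
ρ1 := ρ1 + 3/5·ρ2
  [ 1  0  9/5  0    2 ]
  [ 0  1   -3  0    4 ]
  [ 0  0    0  1  2/5 ]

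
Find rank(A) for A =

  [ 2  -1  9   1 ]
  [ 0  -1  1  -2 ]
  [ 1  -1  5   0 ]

rank = 3

ρ1 ← 1/2·ρ1
  [ 1  -1/2  9/2  1/2 ]
  [ 0    -1    1   -2 ]
  [ 1    -1    5    0 ]
ρ3 ← ρ3 − ρ1
  [ 1  -1/2  9/2   1/2 ]
  [ 0    -1    1    -2 ]
  [ 0  -1/2  1/2  -1/2 ]
ρ2 ← -1·ρ2
  [ 1  -1/2  9/2   1/2 ]
  [ 0     1   -1     2 ]
  [ 0  -1/2  1/2  -1/2 ]
ρ3 ← ρ3 + 1/2·ρ2
  [ 1  -1/2  9/2  1/2 ]
  [ 0     1   -1    2 ]
  [ 0     0    0  1/2 ]
ρ3 ← 2·ρ3
  [ 1  -1/2  9/2  1/2 ]
  [ 0     1   -1    2 ]
  [ 0     0    0    1 ]
ρ2 ← ρ2 − 2·ρ3
  [ 1  -1/2  9/2  1/2 ]
  [ 0     1   -1    0 ]
  [ 0     0    0    1 ]
ρ1 ← ρ1 − 1/2·ρ3
  [ 1  -1/2  9/2  0 ]
  [ 0     1   -1  0 ]
  [ 0     0    0  1 ]
ρ1 ← ρ1 + 1/2·ρ2
  [ 1  0   4  0 ]
  [ 0  1  -1  0 ]
  [ 0  0   0  1 ]
The reduced form has 3 nonzero rows.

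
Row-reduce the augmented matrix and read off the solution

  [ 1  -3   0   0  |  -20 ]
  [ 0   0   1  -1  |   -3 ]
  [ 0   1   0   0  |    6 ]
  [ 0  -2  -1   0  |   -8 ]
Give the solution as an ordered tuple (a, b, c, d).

(-2, 6, -4, -1)

R2 <=> R3
  [ 1  -3   0   0  |  -20 ]
  [ 0   1   0   0  |    6 ]
  [ 0   0   1  -1  |   -3 ]
  [ 0  -2  -1   0  |   -8 ]
R4 := R4 + 2·R2
  [ 1  -3   0   0  |  -20 ]
  [ 0   1   0   0  |    6 ]
  [ 0   0   1  -1  |   -3 ]
  [ 0   0  -1   0  |    4 ]
R4 := R4 + R3
  [ 1  -3  0   0  |  -20 ]
  [ 0   1  0   0  |    6 ]
  [ 0   0  1  -1  |   -3 ]
  [ 0   0  0  -1  |    1 ]
R4 := -1·R4
  [ 1  -3  0   0  |  -20 ]
  [ 0   1  0   0  |    6 ]
  [ 0   0  1  -1  |   -3 ]
  [ 0   0  0   1  |   -1 ]
R3 := R3 + R4
  [ 1  -3  0  0  |  -20 ]
  [ 0   1  0  0  |    6 ]
  [ 0   0  1  0  |   -4 ]
  [ 0   0  0  1  |   -1 ]
R1 := R1 + 3·R2
  [ 1  0  0  0  |  -2 ]
  [ 0  1  0  0  |   6 ]
  [ 0  0  1  0  |  -4 ]
  [ 0  0  0  1  |  -1 ]
Reading off the last column: a = -2, b = 6, c = -4, d = -1.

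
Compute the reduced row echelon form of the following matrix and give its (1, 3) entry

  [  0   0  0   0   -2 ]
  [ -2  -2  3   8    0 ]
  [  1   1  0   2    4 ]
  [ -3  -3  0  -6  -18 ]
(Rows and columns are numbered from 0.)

r1 ↔ r2
  [ -2  -2  3   8    0 ]
  [  0   0  0   0   -2 ]
  [  1   1  0   2    4 ]
  [ -3  -3  0  -6  -18 ]
r1 := -1/2·r1
  [  1   1  -3/2  -4    0 ]
  [  0   0     0   0   -2 ]
  [  1   1     0   2    4 ]
  [ -3  -3     0  -6  -18 ]
r3 := r3 − r1
  [  1   1  -3/2  -4    0 ]
  [  0   0     0   0   -2 ]
  [  0   0   3/2   6    4 ]
  [ -3  -3     0  -6  -18 ]
r4 := r4 + 3·r1
  [ 1  1  -3/2   -4    0 ]
  [ 0  0     0    0   -2 ]
  [ 0  0   3/2    6    4 ]
  [ 0  0  -9/2  -18  -18 ]
r2 ↔ r3
  [ 1  1  -3/2   -4    0 ]
  [ 0  0   3/2    6    4 ]
  [ 0  0     0    0   -2 ]
  [ 0  0  -9/2  -18  -18 ]
r2 := 2/3·r2
  [ 1  1  -3/2   -4    0 ]
  [ 0  0     1    4  8/3 ]
  [ 0  0     0    0   -2 ]
  [ 0  0  -9/2  -18  -18 ]
r4 := r4 + 9/2·r2
  [ 1  1  -3/2  -4    0 ]
  [ 0  0     1   4  8/3 ]
  [ 0  0     0   0   -2 ]
  [ 0  0     0   0   -6 ]
r3 := -1/2·r3
  [ 1  1  -3/2  -4    0 ]
  [ 0  0     1   4  8/3 ]
  [ 0  0     0   0    1 ]
  [ 0  0     0   0   -6 ]
r4 := r4 + 6·r3
  [ 1  1  -3/2  -4    0 ]
  [ 0  0     1   4  8/3 ]
  [ 0  0     0   0    1 ]
  [ 0  0     0   0    0 ]
r2 := r2 − 8/3·r3
  [ 1  1  -3/2  -4  0 ]
  [ 0  0     1   4  0 ]
  [ 0  0     0   0  1 ]
  [ 0  0     0   0  0 ]
r1 := r1 + 3/2·r2
  [ 1  1  0  2  0 ]
  [ 0  0  1  4  0 ]
  [ 0  0  0  0  1 ]
  [ 0  0  0  0  0 ]

4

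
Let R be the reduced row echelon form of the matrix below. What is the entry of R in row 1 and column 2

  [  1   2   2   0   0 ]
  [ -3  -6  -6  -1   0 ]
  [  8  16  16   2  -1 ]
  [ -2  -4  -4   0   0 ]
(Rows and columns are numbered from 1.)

r2 ← r2 + 3·r1
  [  1   2   2   0   0 ]
  [  0   0   0  -1   0 ]
  [  8  16  16   2  -1 ]
  [ -2  -4  -4   0   0 ]
r3 ← r3 − 8·r1
  [  1   2   2   0   0 ]
  [  0   0   0  -1   0 ]
  [  0   0   0   2  -1 ]
  [ -2  -4  -4   0   0 ]
r4 ← r4 + 2·r1
  [ 1  2  2   0   0 ]
  [ 0  0  0  -1   0 ]
  [ 0  0  0   2  -1 ]
  [ 0  0  0   0   0 ]
r2 ← -1·r2
  [ 1  2  2  0   0 ]
  [ 0  0  0  1   0 ]
  [ 0  0  0  2  -1 ]
  [ 0  0  0  0   0 ]
r3 ← r3 − 2·r2
  [ 1  2  2  0   0 ]
  [ 0  0  0  1   0 ]
  [ 0  0  0  0  -1 ]
  [ 0  0  0  0   0 ]
r3 ← -1·r3
  [ 1  2  2  0  0 ]
  [ 0  0  0  1  0 ]
  [ 0  0  0  0  1 ]
  [ 0  0  0  0  0 ]

2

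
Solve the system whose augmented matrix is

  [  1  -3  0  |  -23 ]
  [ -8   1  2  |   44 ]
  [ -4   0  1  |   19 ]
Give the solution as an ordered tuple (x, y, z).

(-5, 6, -1)

r2 → r2 + 8·r1
  [  1   -3  0  |   -23 ]
  [  0  -23  2  |  -140 ]
  [ -4    0  1  |    19 ]
r3 → r3 + 4·r1
  [ 1   -3  0  |   -23 ]
  [ 0  -23  2  |  -140 ]
  [ 0  -12  1  |   -73 ]
r2 → -1/23·r2
  [ 1   -3      0  |     -23 ]
  [ 0    1  -2/23  |  140/23 ]
  [ 0  -12      1  |     -73 ]
r3 → r3 + 12·r2
  [ 1  -3      0  |     -23 ]
  [ 0   1  -2/23  |  140/23 ]
  [ 0   0  -1/23  |    1/23 ]
r3 → -23·r3
  [ 1  -3      0  |     -23 ]
  [ 0   1  -2/23  |  140/23 ]
  [ 0   0      1  |      -1 ]
r2 → r2 + 2/23·r3
  [ 1  -3  0  |  -23 ]
  [ 0   1  0  |    6 ]
  [ 0   0  1  |   -1 ]
r1 → r1 + 3·r2
  [ 1  0  0  |  -5 ]
  [ 0  1  0  |   6 ]
  [ 0  0  1  |  -1 ]
Reading off the last column: x = -5, y = 6, z = -1.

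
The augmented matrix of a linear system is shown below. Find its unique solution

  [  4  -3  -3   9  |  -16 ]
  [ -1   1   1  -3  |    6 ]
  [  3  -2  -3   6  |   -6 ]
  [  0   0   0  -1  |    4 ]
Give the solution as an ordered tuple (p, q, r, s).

(2, 0, -4, -4)

r1 := 1/4·r1
  [  1  -3/4  -3/4  9/4  |  -4 ]
  [ -1     1     1   -3  |   6 ]
  [  3    -2    -3    6  |  -6 ]
  [  0     0     0   -1  |   4 ]
r2 := r2 + r1
  [ 1  -3/4  -3/4   9/4  |  -4 ]
  [ 0   1/4   1/4  -3/4  |   2 ]
  [ 3    -2    -3     6  |  -6 ]
  [ 0     0     0    -1  |   4 ]
r3 := r3 − 3·r1
  [ 1  -3/4  -3/4   9/4  |  -4 ]
  [ 0   1/4   1/4  -3/4  |   2 ]
  [ 0   1/4  -3/4  -3/4  |   6 ]
  [ 0     0     0    -1  |   4 ]
r2 := 4·r2
  [ 1  -3/4  -3/4   9/4  |  -4 ]
  [ 0     1     1    -3  |   8 ]
  [ 0   1/4  -3/4  -3/4  |   6 ]
  [ 0     0     0    -1  |   4 ]
r3 := r3 − 1/4·r2
  [ 1  -3/4  -3/4  9/4  |  -4 ]
  [ 0     1     1   -3  |   8 ]
  [ 0     0    -1    0  |   4 ]
  [ 0     0     0   -1  |   4 ]
r3 := -1·r3
  [ 1  -3/4  -3/4  9/4  |  -4 ]
  [ 0     1     1   -3  |   8 ]
  [ 0     0     1    0  |  -4 ]
  [ 0     0     0   -1  |   4 ]
r4 := -1·r4
  [ 1  -3/4  -3/4  9/4  |  -4 ]
  [ 0     1     1   -3  |   8 ]
  [ 0     0     1    0  |  -4 ]
  [ 0     0     0    1  |  -4 ]
r2 := r2 + 3·r4
  [ 1  -3/4  -3/4  9/4  |  -4 ]
  [ 0     1     1    0  |  -4 ]
  [ 0     0     1    0  |  -4 ]
  [ 0     0     0    1  |  -4 ]
r1 := r1 − 9/4·r4
  [ 1  -3/4  -3/4  0  |   5 ]
  [ 0     1     1  0  |  -4 ]
  [ 0     0     1  0  |  -4 ]
  [ 0     0     0  1  |  -4 ]
r2 := r2 − r3
  [ 1  -3/4  -3/4  0  |   5 ]
  [ 0     1     0  0  |   0 ]
  [ 0     0     1  0  |  -4 ]
  [ 0     0     0  1  |  -4 ]
r1 := r1 + 3/4·r3
  [ 1  -3/4  0  0  |   2 ]
  [ 0     1  0  0  |   0 ]
  [ 0     0  1  0  |  -4 ]
  [ 0     0  0  1  |  -4 ]
r1 := r1 + 3/4·r2
  [ 1  0  0  0  |   2 ]
  [ 0  1  0  0  |   0 ]
  [ 0  0  1  0  |  -4 ]
  [ 0  0  0  1  |  -4 ]
Reading off the last column: p = 2, q = 0, r = -4, s = -4.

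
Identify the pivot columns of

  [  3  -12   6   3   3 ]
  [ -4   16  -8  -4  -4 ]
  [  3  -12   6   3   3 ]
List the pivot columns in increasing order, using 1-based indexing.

1

R1 := 1/3·R1
  [  1   -4   2   1   1 ]
  [ -4   16  -8  -4  -4 ]
  [  3  -12   6   3   3 ]
R2 := R2 + 4·R1
  [ 1   -4  2  1  1 ]
  [ 0    0  0  0  0 ]
  [ 3  -12  6  3  3 ]
R3 := R3 − 3·R1
  [ 1  -4  2  1  1 ]
  [ 0   0  0  0  0 ]
  [ 0   0  0  0  0 ]
Pivot columns are the columns containing a leading 1.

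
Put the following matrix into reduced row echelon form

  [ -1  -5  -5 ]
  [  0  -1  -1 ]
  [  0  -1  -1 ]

[[1, 0, 0], [0, 1, 1], [0, 0, 0]]

R1 → -1·R1
  [ 1   5   5 ]
  [ 0  -1  -1 ]
  [ 0  -1  -1 ]
R2 → -1·R2
  [ 1   5   5 ]
  [ 0   1   1 ]
  [ 0  -1  -1 ]
R3 → R3 + R2
  [ 1  5  5 ]
  [ 0  1  1 ]
  [ 0  0  0 ]
R1 → R1 − 5·R2
  [ 1  0  0 ]
  [ 0  1  1 ]
  [ 0  0  0 ]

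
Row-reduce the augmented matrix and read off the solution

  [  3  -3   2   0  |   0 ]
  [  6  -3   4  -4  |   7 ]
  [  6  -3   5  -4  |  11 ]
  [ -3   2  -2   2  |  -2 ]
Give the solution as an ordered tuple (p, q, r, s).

ρ1 ← 1/3·ρ1
  [  1  -1  2/3   0  |   0 ]
  [  6  -3    4  -4  |   7 ]
  [  6  -3    5  -4  |  11 ]
  [ -3   2   -2   2  |  -2 ]
ρ2 ← ρ2 − 6·ρ1
  [  1  -1  2/3   0  |   0 ]
  [  0   3    0  -4  |   7 ]
  [  6  -3    5  -4  |  11 ]
  [ -3   2   -2   2  |  -2 ]
ρ3 ← ρ3 − 6·ρ1
  [  1  -1  2/3   0  |   0 ]
  [  0   3    0  -4  |   7 ]
  [  0   3    1  -4  |  11 ]
  [ -3   2   -2   2  |  -2 ]
ρ4 ← ρ4 + 3·ρ1
  [ 1  -1  2/3   0  |   0 ]
  [ 0   3    0  -4  |   7 ]
  [ 0   3    1  -4  |  11 ]
  [ 0  -1    0   2  |  -2 ]
ρ2 ← 1/3·ρ2
  [ 1  -1  2/3     0  |    0 ]
  [ 0   1    0  -4/3  |  7/3 ]
  [ 0   3    1    -4  |   11 ]
  [ 0  -1    0     2  |   -2 ]
ρ3 ← ρ3 − 3·ρ2
  [ 1  -1  2/3     0  |    0 ]
  [ 0   1    0  -4/3  |  7/3 ]
  [ 0   0    1     0  |    4 ]
  [ 0  -1    0     2  |   -2 ]
ρ4 ← ρ4 + ρ2
  [ 1  -1  2/3     0  |    0 ]
  [ 0   1    0  -4/3  |  7/3 ]
  [ 0   0    1     0  |    4 ]
  [ 0   0    0   2/3  |  1/3 ]
ρ4 ← 3/2·ρ4
  [ 1  -1  2/3     0  |    0 ]
  [ 0   1    0  -4/3  |  7/3 ]
  [ 0   0    1     0  |    4 ]
  [ 0   0    0     1  |  1/2 ]
ρ2 ← ρ2 + 4/3·ρ4
  [ 1  -1  2/3  0  |    0 ]
  [ 0   1    0  0  |    3 ]
  [ 0   0    1  0  |    4 ]
  [ 0   0    0  1  |  1/2 ]
ρ1 ← ρ1 − 2/3·ρ3
  [ 1  -1  0  0  |  -8/3 ]
  [ 0   1  0  0  |     3 ]
  [ 0   0  1  0  |     4 ]
  [ 0   0  0  1  |   1/2 ]
ρ1 ← ρ1 + ρ2
  [ 1  0  0  0  |  1/3 ]
  [ 0  1  0  0  |    3 ]
  [ 0  0  1  0  |    4 ]
  [ 0  0  0  1  |  1/2 ]
Reading off the last column: p = 1/3, q = 3, r = 4, s = 1/2.

(1/3, 3, 4, 1/2)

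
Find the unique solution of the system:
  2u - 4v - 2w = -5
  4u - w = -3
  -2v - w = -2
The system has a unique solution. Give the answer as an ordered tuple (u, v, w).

(-1/2, 1/2, 1)

Form the augmented matrix and row-reduce:
  [ 2  -4  -2  |  -5 ]
  [ 4   0  -1  |  -3 ]
  [ 0  -2  -1  |  -2 ]
r1 → 1/2·r1
  [ 1  -2  -1  |  -5/2 ]
  [ 4   0  -1  |    -3 ]
  [ 0  -2  -1  |    -2 ]
r2 → r2 − 4·r1
  [ 1  -2  -1  |  -5/2 ]
  [ 0   8   3  |     7 ]
  [ 0  -2  -1  |    -2 ]
r2 → 1/8·r2
  [ 1  -2   -1  |  -5/2 ]
  [ 0   1  3/8  |   7/8 ]
  [ 0  -2   -1  |    -2 ]
r3 → r3 + 2·r2
  [ 1  -2    -1  |  -5/2 ]
  [ 0   1   3/8  |   7/8 ]
  [ 0   0  -1/4  |  -1/4 ]
r3 → -4·r3
  [ 1  -2   -1  |  -5/2 ]
  [ 0   1  3/8  |   7/8 ]
  [ 0   0    1  |     1 ]
r2 → r2 − 3/8·r3
  [ 1  -2  -1  |  -5/2 ]
  [ 0   1   0  |   1/2 ]
  [ 0   0   1  |     1 ]
r1 → r1 + r3
  [ 1  -2  0  |  -3/2 ]
  [ 0   1  0  |   1/2 ]
  [ 0   0  1  |     1 ]
r1 → r1 + 2·r2
  [ 1  0  0  |  -1/2 ]
  [ 0  1  0  |   1/2 ]
  [ 0  0  1  |     1 ]
Reading off the last column: u = -1/2, v = 1/2, w = 1.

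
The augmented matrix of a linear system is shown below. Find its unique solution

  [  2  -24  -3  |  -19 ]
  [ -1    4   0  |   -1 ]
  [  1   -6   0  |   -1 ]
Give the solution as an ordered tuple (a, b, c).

r1 → 1/2·r1
  [  1  -12  -3/2  |  -19/2 ]
  [ -1    4     0  |     -1 ]
  [  1   -6     0  |     -1 ]
r2 → r2 + r1
  [ 1  -12  -3/2  |  -19/2 ]
  [ 0   -8  -3/2  |  -21/2 ]
  [ 1   -6     0  |     -1 ]
r3 → r3 − r1
  [ 1  -12  -3/2  |  -19/2 ]
  [ 0   -8  -3/2  |  -21/2 ]
  [ 0    6   3/2  |   17/2 ]
r2 → -1/8·r2
  [ 1  -12  -3/2  |  -19/2 ]
  [ 0    1  3/16  |  21/16 ]
  [ 0    6   3/2  |   17/2 ]
r3 → r3 − 6·r2
  [ 1  -12  -3/2  |  -19/2 ]
  [ 0    1  3/16  |  21/16 ]
  [ 0    0   3/8  |    5/8 ]
r3 → 8/3·r3
  [ 1  -12  -3/2  |  -19/2 ]
  [ 0    1  3/16  |  21/16 ]
  [ 0    0     1  |    5/3 ]
r2 → r2 − 3/16·r3
  [ 1  -12  -3/2  |  -19/2 ]
  [ 0    1     0  |      1 ]
  [ 0    0     1  |    5/3 ]
r1 → r1 + 3/2·r3
  [ 1  -12  0  |   -7 ]
  [ 0    1  0  |    1 ]
  [ 0    0  1  |  5/3 ]
r1 → r1 + 12·r2
  [ 1  0  0  |    5 ]
  [ 0  1  0  |    1 ]
  [ 0  0  1  |  5/3 ]
Reading off the last column: a = 5, b = 1, c = 5/3.

(5, 1, 5/3)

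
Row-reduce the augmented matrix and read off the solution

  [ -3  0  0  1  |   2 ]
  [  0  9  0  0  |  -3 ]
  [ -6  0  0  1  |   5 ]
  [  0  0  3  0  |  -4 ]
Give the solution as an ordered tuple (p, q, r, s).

R1 -> -1/3·R1
  [  1  0  0  -1/3  |  -2/3 ]
  [  0  9  0     0  |    -3 ]
  [ -6  0  0     1  |     5 ]
  [  0  0  3     0  |    -4 ]
R3 -> R3 + 6·R1
  [ 1  0  0  -1/3  |  -2/3 ]
  [ 0  9  0     0  |    -3 ]
  [ 0  0  0    -1  |     1 ]
  [ 0  0  3     0  |    -4 ]
R2 -> 1/9·R2
  [ 1  0  0  -1/3  |  -2/3 ]
  [ 0  1  0     0  |  -1/3 ]
  [ 0  0  0    -1  |     1 ]
  [ 0  0  3     0  |    -4 ]
R3 <-> R4
  [ 1  0  0  -1/3  |  -2/3 ]
  [ 0  1  0     0  |  -1/3 ]
  [ 0  0  3     0  |    -4 ]
  [ 0  0  0    -1  |     1 ]
R3 -> 1/3·R3
  [ 1  0  0  -1/3  |  -2/3 ]
  [ 0  1  0     0  |  -1/3 ]
  [ 0  0  1     0  |  -4/3 ]
  [ 0  0  0    -1  |     1 ]
R4 -> -1·R4
  [ 1  0  0  -1/3  |  -2/3 ]
  [ 0  1  0     0  |  -1/3 ]
  [ 0  0  1     0  |  -4/3 ]
  [ 0  0  0     1  |    -1 ]
R1 -> R1 + 1/3·R4
  [ 1  0  0  0  |    -1 ]
  [ 0  1  0  0  |  -1/3 ]
  [ 0  0  1  0  |  -4/3 ]
  [ 0  0  0  1  |    -1 ]
Reading off the last column: p = -1, q = -1/3, r = -4/3, s = -1.

(-1, -1/3, -4/3, -1)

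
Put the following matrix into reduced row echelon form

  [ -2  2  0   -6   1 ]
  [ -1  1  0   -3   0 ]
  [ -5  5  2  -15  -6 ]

R1 -> -1/2·R1
R2 -> R2 + R1
R3 -> R3 + 5·R1
R2 <=> R3
R2 -> 1/2·R2
R3 -> -2·R3
R2 -> R2 + 17/4·R3
R1 -> R1 + 1/2·R3

[[1, -1, 0, 3, 0], [0, 0, 1, 0, 0], [0, 0, 0, 0, 1]]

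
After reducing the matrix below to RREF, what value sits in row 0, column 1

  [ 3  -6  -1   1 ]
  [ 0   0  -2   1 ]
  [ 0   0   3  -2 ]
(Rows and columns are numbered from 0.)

-2

r1 -> 1/3·r1
  [ 1  -2  -1/3  1/3 ]
  [ 0   0    -2    1 ]
  [ 0   0     3   -2 ]
r2 -> -1/2·r2
  [ 1  -2  -1/3   1/3 ]
  [ 0   0     1  -1/2 ]
  [ 0   0     3    -2 ]
r3 -> r3 − 3·r2
  [ 1  -2  -1/3   1/3 ]
  [ 0   0     1  -1/2 ]
  [ 0   0     0  -1/2 ]
r3 -> -2·r3
  [ 1  -2  -1/3   1/3 ]
  [ 0   0     1  -1/2 ]
  [ 0   0     0     1 ]
r2 -> r2 + 1/2·r3
  [ 1  -2  -1/3  1/3 ]
  [ 0   0     1    0 ]
  [ 0   0     0    1 ]
r1 -> r1 − 1/3·r3
  [ 1  -2  -1/3  0 ]
  [ 0   0     1  0 ]
  [ 0   0     0  1 ]
r1 -> r1 + 1/3·r2
  [ 1  -2  0  0 ]
  [ 0   0  1  0 ]
  [ 0   0  0  1 ]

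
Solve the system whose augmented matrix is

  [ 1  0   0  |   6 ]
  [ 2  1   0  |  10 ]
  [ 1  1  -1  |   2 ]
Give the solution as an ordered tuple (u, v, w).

Subtract 2 times ρ1 from ρ2.
  [ 1  0   0  |   6 ]
  [ 0  1   0  |  -2 ]
  [ 1  1  -1  |   2 ]
Subtract ρ1 from ρ3.
  [ 1  0   0  |   6 ]
  [ 0  1   0  |  -2 ]
  [ 0  1  -1  |  -4 ]
Subtract ρ2 from ρ3.
  [ 1  0   0  |   6 ]
  [ 0  1   0  |  -2 ]
  [ 0  0  -1  |  -2 ]
Multiply ρ3 by -1.
  [ 1  0  0  |   6 ]
  [ 0  1  0  |  -2 ]
  [ 0  0  1  |   2 ]
Reading off the last column: u = 6, v = -2, w = 2.

(6, -2, 2)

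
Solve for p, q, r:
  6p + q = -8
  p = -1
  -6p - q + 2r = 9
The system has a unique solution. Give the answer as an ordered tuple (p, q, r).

(-1, -2, 1/2)

Form the augmented matrix and row-reduce:
  [  6   1  0  |  -8 ]
  [  1   0  0  |  -1 ]
  [ -6  -1  2  |   9 ]
R1 → 1/6·R1
  [  1  1/6  0  |  -4/3 ]
  [  1    0  0  |    -1 ]
  [ -6   -1  2  |     9 ]
R2 → R2 − R1
  [  1   1/6  0  |  -4/3 ]
  [  0  -1/6  0  |   1/3 ]
  [ -6    -1  2  |     9 ]
R3 → R3 + 6·R1
  [ 1   1/6  0  |  -4/3 ]
  [ 0  -1/6  0  |   1/3 ]
  [ 0     0  2  |     1 ]
R2 → -6·R2
  [ 1  1/6  0  |  -4/3 ]
  [ 0    1  0  |    -2 ]
  [ 0    0  2  |     1 ]
R3 → 1/2·R3
  [ 1  1/6  0  |  -4/3 ]
  [ 0    1  0  |    -2 ]
  [ 0    0  1  |   1/2 ]
R1 → R1 − 1/6·R2
  [ 1  0  0  |   -1 ]
  [ 0  1  0  |   -2 ]
  [ 0  0  1  |  1/2 ]
Reading off the last column: p = -1, q = -2, r = 1/2.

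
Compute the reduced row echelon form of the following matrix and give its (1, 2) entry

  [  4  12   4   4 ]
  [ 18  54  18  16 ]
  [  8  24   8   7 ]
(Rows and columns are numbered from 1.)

3

Multiply ρ1 by 1/4.
Subtract 18 times ρ1 from ρ2.
Subtract 8 times ρ1 from ρ3.
Multiply ρ2 by -1/2.
Add ρ2 to ρ3.
Subtract ρ2 from ρ1.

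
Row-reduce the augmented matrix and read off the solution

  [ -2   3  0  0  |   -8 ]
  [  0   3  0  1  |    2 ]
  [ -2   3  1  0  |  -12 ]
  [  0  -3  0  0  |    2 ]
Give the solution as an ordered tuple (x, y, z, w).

(3, -2/3, -4, 4)

R1 := -1/2·R1
  [  1  -3/2  0  0  |    4 ]
  [  0     3  0  1  |    2 ]
  [ -2     3  1  0  |  -12 ]
  [  0    -3  0  0  |    2 ]
R3 := R3 + 2·R1
  [ 1  -3/2  0  0  |   4 ]
  [ 0     3  0  1  |   2 ]
  [ 0     0  1  0  |  -4 ]
  [ 0    -3  0  0  |   2 ]
R2 := 1/3·R2
  [ 1  -3/2  0    0  |    4 ]
  [ 0     1  0  1/3  |  2/3 ]
  [ 0     0  1    0  |   -4 ]
  [ 0    -3  0    0  |    2 ]
R4 := R4 + 3·R2
  [ 1  -3/2  0    0  |    4 ]
  [ 0     1  0  1/3  |  2/3 ]
  [ 0     0  1    0  |   -4 ]
  [ 0     0  0    1  |    4 ]
R2 := R2 − 1/3·R4
  [ 1  -3/2  0  0  |     4 ]
  [ 0     1  0  0  |  -2/3 ]
  [ 0     0  1  0  |    -4 ]
  [ 0     0  0  1  |     4 ]
R1 := R1 + 3/2·R2
  [ 1  0  0  0  |     3 ]
  [ 0  1  0  0  |  -2/3 ]
  [ 0  0  1  0  |    -4 ]
  [ 0  0  0  1  |     4 ]
Reading off the last column: x = 3, y = -2/3, z = -4, w = 4.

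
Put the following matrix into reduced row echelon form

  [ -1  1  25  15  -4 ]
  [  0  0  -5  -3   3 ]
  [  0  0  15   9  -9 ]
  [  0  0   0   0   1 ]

[[1, -1, 0, 0, 0], [0, 0, 1, 3/5, 0], [0, 0, 0, 0, 1], [0, 0, 0, 0, 0]]

R1 := -1·R1
R2 := -1/5·R2
R3 := R3 − 15·R2
R3 <-> R4
R2 := R2 + 3/5·R3
R1 := R1 − 4·R3
R1 := R1 + 25·R2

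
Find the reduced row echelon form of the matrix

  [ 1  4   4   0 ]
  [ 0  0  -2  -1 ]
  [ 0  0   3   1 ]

R2 := -1/2·R2
R3 := R3 − 3·R2
R3 := -2·R3
R2 := R2 − 1/2·R3
R1 := R1 − 4·R2

[[1, 4, 0, 0], [0, 0, 1, 0], [0, 0, 0, 1]]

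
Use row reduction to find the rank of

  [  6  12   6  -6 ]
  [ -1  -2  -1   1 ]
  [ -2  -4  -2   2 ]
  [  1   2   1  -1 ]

rank = 1

r1 := 1/6·r1
  [  1   2   1  -1 ]
  [ -1  -2  -1   1 ]
  [ -2  -4  -2   2 ]
  [  1   2   1  -1 ]
r2 := r2 + r1
  [  1   2   1  -1 ]
  [  0   0   0   0 ]
  [ -2  -4  -2   2 ]
  [  1   2   1  -1 ]
r3 := r3 + 2·r1
  [ 1  2  1  -1 ]
  [ 0  0  0   0 ]
  [ 0  0  0   0 ]
  [ 1  2  1  -1 ]
r4 := r4 − r1
  [ 1  2  1  -1 ]
  [ 0  0  0   0 ]
  [ 0  0  0   0 ]
  [ 0  0  0   0 ]
The reduced form has 1 nonzero row.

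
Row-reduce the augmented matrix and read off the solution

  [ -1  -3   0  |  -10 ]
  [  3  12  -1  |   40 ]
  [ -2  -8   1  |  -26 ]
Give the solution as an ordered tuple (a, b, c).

ρ1 -> -1·ρ1
  [  1   3   0  |   10 ]
  [  3  12  -1  |   40 ]
  [ -2  -8   1  |  -26 ]
ρ2 -> ρ2 − 3·ρ1
  [  1   3   0  |   10 ]
  [  0   3  -1  |   10 ]
  [ -2  -8   1  |  -26 ]
ρ3 -> ρ3 + 2·ρ1
  [ 1   3   0  |  10 ]
  [ 0   3  -1  |  10 ]
  [ 0  -2   1  |  -6 ]
ρ2 -> 1/3·ρ2
  [ 1   3     0  |    10 ]
  [ 0   1  -1/3  |  10/3 ]
  [ 0  -2     1  |    -6 ]
ρ3 -> ρ3 + 2·ρ2
  [ 1  3     0  |    10 ]
  [ 0  1  -1/3  |  10/3 ]
  [ 0  0   1/3  |   2/3 ]
ρ3 -> 3·ρ3
  [ 1  3     0  |    10 ]
  [ 0  1  -1/3  |  10/3 ]
  [ 0  0     1  |     2 ]
ρ2 -> ρ2 + 1/3·ρ3
  [ 1  3  0  |  10 ]
  [ 0  1  0  |   4 ]
  [ 0  0  1  |   2 ]
ρ1 -> ρ1 − 3·ρ2
  [ 1  0  0  |  -2 ]
  [ 0  1  0  |   4 ]
  [ 0  0  1  |   2 ]
Reading off the last column: a = -2, b = 4, c = 2.

(-2, 4, 2)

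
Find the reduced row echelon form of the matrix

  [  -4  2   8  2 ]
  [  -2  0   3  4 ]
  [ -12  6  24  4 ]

R1 := -1/4·R1
  [   1  -1/2  -2  -1/2 ]
  [  -2     0   3     4 ]
  [ -12     6  24     4 ]
R2 := R2 + 2·R1
  [   1  -1/2  -2  -1/2 ]
  [   0    -1  -1     3 ]
  [ -12     6  24     4 ]
R3 := R3 + 12·R1
  [ 1  -1/2  -2  -1/2 ]
  [ 0    -1  -1     3 ]
  [ 0     0   0    -2 ]
R2 := -1·R2
  [ 1  -1/2  -2  -1/2 ]
  [ 0     1   1    -3 ]
  [ 0     0   0    -2 ]
R3 := -1/2·R3
  [ 1  -1/2  -2  -1/2 ]
  [ 0     1   1    -3 ]
  [ 0     0   0     1 ]
R2 := R2 + 3·R3
  [ 1  -1/2  -2  -1/2 ]
  [ 0     1   1     0 ]
  [ 0     0   0     1 ]
R1 := R1 + 1/2·R3
  [ 1  -1/2  -2  0 ]
  [ 0     1   1  0 ]
  [ 0     0   0  1 ]
R1 := R1 + 1/2·R2
  [ 1  0  -3/2  0 ]
  [ 0  1     1  0 ]
  [ 0  0     0  1 ]

[[1, 0, -3/2, 0], [0, 1, 1, 0], [0, 0, 0, 1]]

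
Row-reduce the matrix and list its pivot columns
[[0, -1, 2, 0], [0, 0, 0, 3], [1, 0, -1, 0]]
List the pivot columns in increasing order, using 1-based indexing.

1, 2, 4

r1 <-> r3
  [ 1   0  -1  0 ]
  [ 0   0   0  3 ]
  [ 0  -1   2  0 ]
r2 <-> r3
  [ 1   0  -1  0 ]
  [ 0  -1   2  0 ]
  [ 0   0   0  3 ]
r2 := -1·r2
  [ 1  0  -1  0 ]
  [ 0  1  -2  0 ]
  [ 0  0   0  3 ]
r3 := 1/3·r3
  [ 1  0  -1  0 ]
  [ 0  1  -2  0 ]
  [ 0  0   0  1 ]
Pivot columns are the columns containing a leading 1.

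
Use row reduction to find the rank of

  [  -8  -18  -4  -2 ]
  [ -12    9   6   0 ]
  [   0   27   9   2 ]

rank = 3

ρ1 -> -1/8·ρ1
  [   1  9/4  1/2  1/4 ]
  [ -12    9    6    0 ]
  [   0   27    9    2 ]
ρ2 -> ρ2 + 12·ρ1
  [ 1  9/4  1/2  1/4 ]
  [ 0   36   12    3 ]
  [ 0   27    9    2 ]
ρ2 -> 1/36·ρ2
  [ 1  9/4  1/2   1/4 ]
  [ 0    1  1/3  1/12 ]
  [ 0   27    9     2 ]
ρ3 -> ρ3 − 27·ρ2
  [ 1  9/4  1/2   1/4 ]
  [ 0    1  1/3  1/12 ]
  [ 0    0    0  -1/4 ]
ρ3 -> -4·ρ3
  [ 1  9/4  1/2   1/4 ]
  [ 0    1  1/3  1/12 ]
  [ 0    0    0     1 ]
ρ2 -> ρ2 − 1/12·ρ3
  [ 1  9/4  1/2  1/4 ]
  [ 0    1  1/3    0 ]
  [ 0    0    0    1 ]
ρ1 -> ρ1 − 1/4·ρ3
  [ 1  9/4  1/2  0 ]
  [ 0    1  1/3  0 ]
  [ 0    0    0  1 ]
ρ1 -> ρ1 − 9/4·ρ2
  [ 1  0  -1/4  0 ]
  [ 0  1   1/3  0 ]
  [ 0  0     0  1 ]
The reduced form has 3 nonzero rows.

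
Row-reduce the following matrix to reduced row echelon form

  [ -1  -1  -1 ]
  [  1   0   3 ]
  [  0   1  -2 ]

[[1, 0, 3], [0, 1, -2], [0, 0, 0]]

Multiply R1 by -1.
Subtract R1 from R2.
Multiply R2 by -1.
Subtract R2 from R3.
Subtract R2 from R1.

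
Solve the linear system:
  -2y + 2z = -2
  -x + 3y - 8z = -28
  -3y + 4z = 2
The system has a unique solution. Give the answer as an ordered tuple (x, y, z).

(6, 6, 5)

Form the augmented matrix and row-reduce:
  [  0  -2   2  |   -2 ]
  [ -1   3  -8  |  -28 ]
  [  0  -3   4  |    2 ]
ρ1 ↔ ρ2
  [ -1   3  -8  |  -28 ]
  [  0  -2   2  |   -2 ]
  [  0  -3   4  |    2 ]
ρ1 → -1·ρ1
  [ 1  -3  8  |  28 ]
  [ 0  -2  2  |  -2 ]
  [ 0  -3  4  |   2 ]
ρ2 → -1/2·ρ2
  [ 1  -3   8  |  28 ]
  [ 0   1  -1  |   1 ]
  [ 0  -3   4  |   2 ]
ρ3 → ρ3 + 3·ρ2
  [ 1  -3   8  |  28 ]
  [ 0   1  -1  |   1 ]
  [ 0   0   1  |   5 ]
ρ2 → ρ2 + ρ3
  [ 1  -3  8  |  28 ]
  [ 0   1  0  |   6 ]
  [ 0   0  1  |   5 ]
ρ1 → ρ1 − 8·ρ3
  [ 1  -3  0  |  -12 ]
  [ 0   1  0  |    6 ]
  [ 0   0  1  |    5 ]
ρ1 → ρ1 + 3·ρ2
  [ 1  0  0  |  6 ]
  [ 0  1  0  |  6 ]
  [ 0  0  1  |  5 ]
Reading off the last column: x = 6, y = 6, z = 5.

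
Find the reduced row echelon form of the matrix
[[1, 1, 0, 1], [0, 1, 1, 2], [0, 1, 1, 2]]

[[1, 0, -1, -1], [0, 1, 1, 2], [0, 0, 0, 0]]

r3 → r3 − r2
  [ 1  1  0  1 ]
  [ 0  1  1  2 ]
  [ 0  0  0  0 ]
r1 → r1 − r2
  [ 1  0  -1  -1 ]
  [ 0  1   1   2 ]
  [ 0  0   0   0 ]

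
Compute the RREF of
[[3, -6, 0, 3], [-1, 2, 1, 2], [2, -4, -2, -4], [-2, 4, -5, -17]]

R1 → 1/3·R1
R2 → R2 + R1
R3 → R3 − 2·R1
R4 → R4 + 2·R1
R3 → R3 + 2·R2
R4 → R4 + 5·R2

[[1, -2, 0, 1], [0, 0, 1, 3], [0, 0, 0, 0], [0, 0, 0, 0]]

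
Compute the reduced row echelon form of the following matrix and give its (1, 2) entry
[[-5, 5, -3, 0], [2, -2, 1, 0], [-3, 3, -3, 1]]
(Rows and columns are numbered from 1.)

-1

r1 -> -1/5·r1
  [  1  -1  3/5  0 ]
  [  2  -2    1  0 ]
  [ -3   3   -3  1 ]
r2 -> r2 − 2·r1
  [  1  -1   3/5  0 ]
  [  0   0  -1/5  0 ]
  [ -3   3    -3  1 ]
r3 -> r3 + 3·r1
  [ 1  -1   3/5  0 ]
  [ 0   0  -1/5  0 ]
  [ 0   0  -6/5  1 ]
r2 -> -5·r2
  [ 1  -1   3/5  0 ]
  [ 0   0     1  0 ]
  [ 0   0  -6/5  1 ]
r3 -> r3 + 6/5·r2
  [ 1  -1  3/5  0 ]
  [ 0   0    1  0 ]
  [ 0   0    0  1 ]
r1 -> r1 − 3/5·r2
  [ 1  -1  0  0 ]
  [ 0   0  1  0 ]
  [ 0   0  0  1 ]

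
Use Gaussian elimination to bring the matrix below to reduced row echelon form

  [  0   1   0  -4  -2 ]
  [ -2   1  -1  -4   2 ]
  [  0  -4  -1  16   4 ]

[[1, 0, 0, 0, -4], [0, 1, 0, -4, -2], [0, 0, 1, 0, 4]]

R1 <-> R2
  [ -2   1  -1  -4   2 ]
  [  0   1   0  -4  -2 ]
  [  0  -4  -1  16   4 ]
R1 -> -1/2·R1
  [ 1  -1/2  1/2   2  -1 ]
  [ 0     1    0  -4  -2 ]
  [ 0    -4   -1  16   4 ]
R3 -> R3 + 4·R2
  [ 1  -1/2  1/2   2  -1 ]
  [ 0     1    0  -4  -2 ]
  [ 0     0   -1   0  -4 ]
R3 -> -1·R3
  [ 1  -1/2  1/2   2  -1 ]
  [ 0     1    0  -4  -2 ]
  [ 0     0    1   0   4 ]
R1 -> R1 − 1/2·R3
  [ 1  -1/2  0   2  -3 ]
  [ 0     1  0  -4  -2 ]
  [ 0     0  1   0   4 ]
R1 -> R1 + 1/2·R2
  [ 1  0  0   0  -4 ]
  [ 0  1  0  -4  -2 ]
  [ 0  0  1   0   4 ]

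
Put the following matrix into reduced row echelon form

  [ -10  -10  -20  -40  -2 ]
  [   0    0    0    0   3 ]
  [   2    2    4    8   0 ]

Multiply ρ1 by -1/10.
  [ 1  1  2  4  1/5 ]
  [ 0  0  0  0    3 ]
  [ 2  2  4  8    0 ]
Subtract 2 times ρ1 from ρ3.
  [ 1  1  2  4   1/5 ]
  [ 0  0  0  0     3 ]
  [ 0  0  0  0  -2/5 ]
Multiply ρ2 by 1/3.
  [ 1  1  2  4   1/5 ]
  [ 0  0  0  0     1 ]
  [ 0  0  0  0  -2/5 ]
Add 2/5 times ρ2 to ρ3.
  [ 1  1  2  4  1/5 ]
  [ 0  0  0  0    1 ]
  [ 0  0  0  0    0 ]
Subtract 1/5 times ρ2 from ρ1.
  [ 1  1  2  4  0 ]
  [ 0  0  0  0  1 ]
  [ 0  0  0  0  0 ]

[[1, 1, 2, 4, 0], [0, 0, 0, 0, 1], [0, 0, 0, 0, 0]]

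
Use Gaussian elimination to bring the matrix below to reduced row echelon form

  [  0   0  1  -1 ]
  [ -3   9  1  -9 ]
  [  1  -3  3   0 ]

r1 <=> r2
  [ -3   9  1  -9 ]
  [  0   0  1  -1 ]
  [  1  -3  3   0 ]
r1 := -1/3·r1
  [ 1  -3  -1/3   3 ]
  [ 0   0     1  -1 ]
  [ 1  -3     3   0 ]
r3 := r3 − r1
  [ 1  -3  -1/3   3 ]
  [ 0   0     1  -1 ]
  [ 0   0  10/3  -3 ]
r3 := r3 − 10/3·r2
  [ 1  -3  -1/3    3 ]
  [ 0   0     1   -1 ]
  [ 0   0     0  1/3 ]
r3 := 3·r3
  [ 1  -3  -1/3   3 ]
  [ 0   0     1  -1 ]
  [ 0   0     0   1 ]
r2 := r2 + r3
  [ 1  -3  -1/3  3 ]
  [ 0   0     1  0 ]
  [ 0   0     0  1 ]
r1 := r1 − 3·r3
  [ 1  -3  -1/3  0 ]
  [ 0   0     1  0 ]
  [ 0   0     0  1 ]
r1 := r1 + 1/3·r2
  [ 1  -3  0  0 ]
  [ 0   0  1  0 ]
  [ 0   0  0  1 ]

[[1, -3, 0, 0], [0, 0, 1, 0], [0, 0, 0, 1]]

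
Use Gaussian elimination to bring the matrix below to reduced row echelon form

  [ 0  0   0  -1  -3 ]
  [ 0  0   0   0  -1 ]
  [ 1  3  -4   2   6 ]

R1 ↔ R3
  [ 1  3  -4   2   6 ]
  [ 0  0   0   0  -1 ]
  [ 0  0   0  -1  -3 ]
R2 ↔ R3
  [ 1  3  -4   2   6 ]
  [ 0  0   0  -1  -3 ]
  [ 0  0   0   0  -1 ]
R2 := -1·R2
  [ 1  3  -4  2   6 ]
  [ 0  0   0  1   3 ]
  [ 0  0   0  0  -1 ]
R3 := -1·R3
  [ 1  3  -4  2  6 ]
  [ 0  0   0  1  3 ]
  [ 0  0   0  0  1 ]
R2 := R2 − 3·R3
  [ 1  3  -4  2  6 ]
  [ 0  0   0  1  0 ]
  [ 0  0   0  0  1 ]
R1 := R1 − 6·R3
  [ 1  3  -4  2  0 ]
  [ 0  0   0  1  0 ]
  [ 0  0   0  0  1 ]
R1 := R1 − 2·R2
  [ 1  3  -4  0  0 ]
  [ 0  0   0  1  0 ]
  [ 0  0   0  0  1 ]

[[1, 3, -4, 0, 0], [0, 0, 0, 1, 0], [0, 0, 0, 0, 1]]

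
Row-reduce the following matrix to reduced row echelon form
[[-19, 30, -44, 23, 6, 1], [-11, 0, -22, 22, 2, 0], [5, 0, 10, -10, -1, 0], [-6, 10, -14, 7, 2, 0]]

Multiply ρ1 by -1/19.
Add 11 times ρ1 to ρ2.
Subtract 5 times ρ1 from ρ3.
Add 6 times ρ1 to ρ4.
Multiply ρ2 by -19/330.
Subtract 150/19 times ρ2 from ρ3.
Subtract 10/19 times ρ2 from ρ4.
Multiply ρ3 by -11.
Subtract 2/33 times ρ3 from ρ4.
Multiply ρ4 by -3.
Subtract 1/30 times ρ4 from ρ2.
Add 1/19 times ρ4 to ρ1.
Subtract 14/165 times ρ3 from ρ2.
Add 6/19 times ρ3 to ρ1.
Add 30/19 times ρ2 to ρ1.

[[1, 0, 2, -2, 0, 0], [0, 1, -1/5, -1/2, 0, 0], [0, 0, 0, 0, 1, 0], [0, 0, 0, 0, 0, 1]]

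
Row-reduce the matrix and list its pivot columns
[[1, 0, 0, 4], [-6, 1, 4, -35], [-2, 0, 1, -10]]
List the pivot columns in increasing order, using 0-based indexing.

Add 6 times r1 to r2.
  [  1  0  0    4 ]
  [  0  1  4  -11 ]
  [ -2  0  1  -10 ]
Add 2 times r1 to r3.
  [ 1  0  0    4 ]
  [ 0  1  4  -11 ]
  [ 0  0  1   -2 ]
Subtract 4 times r3 from r2.
  [ 1  0  0   4 ]
  [ 0  1  0  -3 ]
  [ 0  0  1  -2 ]
Pivot columns are the columns containing a leading 1.

0, 1, 2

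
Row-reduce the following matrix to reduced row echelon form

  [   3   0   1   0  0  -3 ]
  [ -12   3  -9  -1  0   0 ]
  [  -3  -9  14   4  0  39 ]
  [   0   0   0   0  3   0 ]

[[1, 0, 1/3, 0, 0, -1], [0, 1, -5/3, 0, 0, -4], [0, 0, 0, 1, 0, 0], [0, 0, 0, 0, 1, 0]]

Multiply R1 by 1/3.
  [   1   0  1/3   0  0  -1 ]
  [ -12   3   -9  -1  0   0 ]
  [  -3  -9   14   4  0  39 ]
  [   0   0    0   0  3   0 ]
Add 12 times R1 to R2.
  [  1   0  1/3   0  0   -1 ]
  [  0   3   -5  -1  0  -12 ]
  [ -3  -9   14   4  0   39 ]
  [  0   0    0   0  3    0 ]
Add 3 times R1 to R3.
  [ 1   0  1/3   0  0   -1 ]
  [ 0   3   -5  -1  0  -12 ]
  [ 0  -9   15   4  0   36 ]
  [ 0   0    0   0  3    0 ]
Multiply R2 by 1/3.
  [ 1   0   1/3     0  0  -1 ]
  [ 0   1  -5/3  -1/3  0  -4 ]
  [ 0  -9    15     4  0  36 ]
  [ 0   0     0     0  3   0 ]
Add 9 times R2 to R3.
  [ 1  0   1/3     0  0  -1 ]
  [ 0  1  -5/3  -1/3  0  -4 ]
  [ 0  0     0     1  0   0 ]
  [ 0  0     0     0  3   0 ]
Multiply R4 by 1/3.
  [ 1  0   1/3     0  0  -1 ]
  [ 0  1  -5/3  -1/3  0  -4 ]
  [ 0  0     0     1  0   0 ]
  [ 0  0     0     0  1   0 ]
Add 1/3 times R3 to R2.
  [ 1  0   1/3  0  0  -1 ]
  [ 0  1  -5/3  0  0  -4 ]
  [ 0  0     0  1  0   0 ]
  [ 0  0     0  0  1   0 ]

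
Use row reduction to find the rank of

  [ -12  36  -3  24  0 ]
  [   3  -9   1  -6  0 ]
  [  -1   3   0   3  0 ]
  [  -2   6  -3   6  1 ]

rank = 4

Multiply R1 by -1/12.
  [  1  -3  1/4  -2  0 ]
  [  3  -9    1  -6  0 ]
  [ -1   3    0   3  0 ]
  [ -2   6   -3   6  1 ]
Subtract 3 times R1 from R2.
  [  1  -3  1/4  -2  0 ]
  [  0   0  1/4   0  0 ]
  [ -1   3    0   3  0 ]
  [ -2   6   -3   6  1 ]
Add R1 to R3.
  [  1  -3  1/4  -2  0 ]
  [  0   0  1/4   0  0 ]
  [  0   0  1/4   1  0 ]
  [ -2   6   -3   6  1 ]
Add 2 times R1 to R4.
  [ 1  -3   1/4  -2  0 ]
  [ 0   0   1/4   0  0 ]
  [ 0   0   1/4   1  0 ]
  [ 0   0  -5/2   2  1 ]
Multiply R2 by 4.
  [ 1  -3   1/4  -2  0 ]
  [ 0   0     1   0  0 ]
  [ 0   0   1/4   1  0 ]
  [ 0   0  -5/2   2  1 ]
Subtract 1/4 times R2 from R3.
  [ 1  -3   1/4  -2  0 ]
  [ 0   0     1   0  0 ]
  [ 0   0     0   1  0 ]
  [ 0   0  -5/2   2  1 ]
Add 5/2 times R2 to R4.
  [ 1  -3  1/4  -2  0 ]
  [ 0   0    1   0  0 ]
  [ 0   0    0   1  0 ]
  [ 0   0    0   2  1 ]
Subtract 2 times R3 from R4.
  [ 1  -3  1/4  -2  0 ]
  [ 0   0    1   0  0 ]
  [ 0   0    0   1  0 ]
  [ 0   0    0   0  1 ]
Add 2 times R3 to R1.
  [ 1  -3  1/4  0  0 ]
  [ 0   0    1  0  0 ]
  [ 0   0    0  1  0 ]
  [ 0   0    0  0  1 ]
Subtract 1/4 times R2 from R1.
  [ 1  -3  0  0  0 ]
  [ 0   0  1  0  0 ]
  [ 0   0  0  1  0 ]
  [ 0   0  0  0  1 ]
The reduced form has 4 nonzero rows.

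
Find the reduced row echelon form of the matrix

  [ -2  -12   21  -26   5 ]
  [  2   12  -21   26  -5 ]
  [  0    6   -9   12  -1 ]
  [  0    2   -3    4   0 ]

R1 := -1/2·R1
  [ 1   6  -21/2  13  -5/2 ]
  [ 2  12    -21  26    -5 ]
  [ 0   6     -9  12    -1 ]
  [ 0   2     -3   4     0 ]
R2 := R2 − 2·R1
  [ 1  6  -21/2  13  -5/2 ]
  [ 0  0      0   0     0 ]
  [ 0  6     -9  12    -1 ]
  [ 0  2     -3   4     0 ]
R2 <=> R3
  [ 1  6  -21/2  13  -5/2 ]
  [ 0  6     -9  12    -1 ]
  [ 0  0      0   0     0 ]
  [ 0  2     -3   4     0 ]
R2 := 1/6·R2
  [ 1  6  -21/2  13  -5/2 ]
  [ 0  1   -3/2   2  -1/6 ]
  [ 0  0      0   0     0 ]
  [ 0  2     -3   4     0 ]
R4 := R4 − 2·R2
  [ 1  6  -21/2  13  -5/2 ]
  [ 0  1   -3/2   2  -1/6 ]
  [ 0  0      0   0     0 ]
  [ 0  0      0   0   1/3 ]
R3 <=> R4
  [ 1  6  -21/2  13  -5/2 ]
  [ 0  1   -3/2   2  -1/6 ]
  [ 0  0      0   0   1/3 ]
  [ 0  0      0   0     0 ]
R3 := 3·R3
  [ 1  6  -21/2  13  -5/2 ]
  [ 0  1   -3/2   2  -1/6 ]
  [ 0  0      0   0     1 ]
  [ 0  0      0   0     0 ]
R2 := R2 + 1/6·R3
  [ 1  6  -21/2  13  -5/2 ]
  [ 0  1   -3/2   2     0 ]
  [ 0  0      0   0     1 ]
  [ 0  0      0   0     0 ]
R1 := R1 + 5/2·R3
  [ 1  6  -21/2  13  0 ]
  [ 0  1   -3/2   2  0 ]
  [ 0  0      0   0  1 ]
  [ 0  0      0   0  0 ]
R1 := R1 − 6·R2
  [ 1  0  -3/2  1  0 ]
  [ 0  1  -3/2  2  0 ]
  [ 0  0     0  0  1 ]
  [ 0  0     0  0  0 ]

[[1, 0, -3/2, 1, 0], [0, 1, -3/2, 2, 0], [0, 0, 0, 0, 1], [0, 0, 0, 0, 0]]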